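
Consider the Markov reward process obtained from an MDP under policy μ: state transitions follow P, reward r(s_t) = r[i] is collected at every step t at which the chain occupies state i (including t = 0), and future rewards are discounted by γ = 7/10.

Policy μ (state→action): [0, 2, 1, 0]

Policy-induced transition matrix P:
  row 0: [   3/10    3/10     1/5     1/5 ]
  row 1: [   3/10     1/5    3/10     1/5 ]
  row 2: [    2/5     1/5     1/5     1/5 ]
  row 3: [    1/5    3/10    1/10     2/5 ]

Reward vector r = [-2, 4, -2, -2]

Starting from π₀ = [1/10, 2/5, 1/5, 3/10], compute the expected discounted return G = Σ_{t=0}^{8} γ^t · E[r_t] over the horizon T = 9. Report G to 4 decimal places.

G = -0.6990

t=0: π = [0.1000, 0.4000, 0.2000, 0.3000], E[r] = 0.4000, γ^t·E[r] = 0.400000, running G = 0.400000
t=1: π = [0.2900, 0.2400, 0.2100, 0.2600], E[r] = -0.5600, γ^t·E[r] = -0.392000, running G = 0.008000
t=2: π = [0.2950, 0.2550, 0.1980, 0.2520], E[r] = -0.4700, γ^t·E[r] = -0.230300, running G = -0.222300
t=3: π = [0.2946, 0.2547, 0.2003, 0.2504], E[r] = -0.4718, γ^t·E[r] = -0.161827, running G = -0.384127
t=4: π = [0.2950, 0.2545, 0.2004, 0.2501], E[r] = -0.4730, γ^t·E[r] = -0.113567, running G = -0.497695
t=5: π = [0.2950, 0.2545, 0.2004, 0.2500], E[r] = -0.4730, γ^t·E[r] = -0.079490, running G = -0.577185
t=6: π = [0.2950, 0.2545, 0.2004, 0.2500], E[r] = -0.4730, γ^t·E[r] = -0.055644, running G = -0.632829
t=7: π = [0.2950, 0.2545, 0.2005, 0.2500], E[r] = -0.4730, γ^t·E[r] = -0.038951, running G = -0.671780
t=8: π = [0.2950, 0.2545, 0.2005, 0.2500], E[r] = -0.4730, γ^t·E[r] = -0.027266, running G = -0.699046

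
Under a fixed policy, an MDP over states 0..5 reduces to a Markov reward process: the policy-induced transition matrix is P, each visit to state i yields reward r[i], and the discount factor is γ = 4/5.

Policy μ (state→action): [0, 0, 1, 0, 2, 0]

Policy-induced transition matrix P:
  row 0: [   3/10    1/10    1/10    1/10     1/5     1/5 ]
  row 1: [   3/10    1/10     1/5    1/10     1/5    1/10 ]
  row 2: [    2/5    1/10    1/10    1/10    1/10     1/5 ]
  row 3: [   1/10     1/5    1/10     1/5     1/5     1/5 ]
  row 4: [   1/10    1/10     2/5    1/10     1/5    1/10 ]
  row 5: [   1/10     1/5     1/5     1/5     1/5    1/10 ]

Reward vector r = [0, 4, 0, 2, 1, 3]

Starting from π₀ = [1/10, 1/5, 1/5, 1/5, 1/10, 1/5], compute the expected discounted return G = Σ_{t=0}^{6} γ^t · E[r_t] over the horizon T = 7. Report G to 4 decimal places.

G = 6.1158

t=0: π = [0.1000, 0.2000, 0.2000, 0.2000, 0.1000, 0.2000], E[r] = 1.9000, γ^t·E[r] = 1.900000, running G = 1.900000
t=1: π = [0.2200, 0.1400, 0.1700, 0.1400, 0.1800, 0.1500], E[r] = 1.4700, γ^t·E[r] = 1.176000, running G = 3.076000
t=2: π = [0.2230, 0.1290, 0.1830, 0.1290, 0.1830, 0.1530], E[r] = 1.4160, γ^t·E[r] = 0.906240, running G = 3.982240
t=3: π = [0.2253, 0.1282, 0.1831, 0.1282, 0.1817, 0.1535], E[r] = 1.4114, γ^t·E[r] = 0.722637, running G = 4.704877
t=4: π = [0.2256, 0.1282, 0.1827, 0.1282, 0.1817, 0.1537], E[r] = 1.4117, γ^t·E[r] = 0.578228, running G = 5.283105
t=5: π = [0.2256, 0.1282, 0.1827, 0.1282, 0.1817, 0.1536], E[r] = 1.4118, γ^t·E[r] = 0.462610, running G = 5.745715
t=6: π = [0.2256, 0.1282, 0.1827, 0.1282, 0.1817, 0.1536], E[r] = 1.4118, γ^t·E[r] = 0.370085, running G = 6.115800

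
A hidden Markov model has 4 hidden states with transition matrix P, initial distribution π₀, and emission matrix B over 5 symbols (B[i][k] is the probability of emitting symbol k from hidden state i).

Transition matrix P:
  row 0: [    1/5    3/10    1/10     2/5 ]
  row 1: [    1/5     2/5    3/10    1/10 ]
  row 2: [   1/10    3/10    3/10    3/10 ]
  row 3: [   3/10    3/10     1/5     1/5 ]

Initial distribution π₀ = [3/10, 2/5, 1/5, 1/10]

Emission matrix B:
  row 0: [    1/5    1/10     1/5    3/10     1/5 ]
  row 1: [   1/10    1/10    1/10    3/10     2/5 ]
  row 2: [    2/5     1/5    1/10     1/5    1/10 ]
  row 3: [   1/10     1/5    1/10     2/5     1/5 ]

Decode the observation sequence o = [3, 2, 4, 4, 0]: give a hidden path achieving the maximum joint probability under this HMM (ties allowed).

t=0: δ = [9.000e-02, 1.200e-01, 4.000e-02, 4.000e-02]  (obs o_0=3)
t=1: δ = [4.800e-03, 4.800e-03, 3.600e-03, 3.600e-03]  ψ = [1, 1, 1, 0]  (obs o_1=2)
t=2: δ = [2.160e-04, 7.680e-04, 1.440e-04, 3.840e-04]  ψ = [3, 1, 1, 0]  (obs o_2=4)
t=3: δ = [3.072e-05, 1.229e-04, 2.304e-05, 1.728e-05]  ψ = [1, 1, 1, 0]  (obs o_3=4)
t=4: δ = [4.915e-06, 4.915e-06, 1.475e-05, 1.229e-06]  ψ = [1, 1, 1, 0]  (obs o_4=0)
backtrack: best end state = 2; path = [1, 1, 1, 1, 2]

path = [1, 1, 1, 1, 2]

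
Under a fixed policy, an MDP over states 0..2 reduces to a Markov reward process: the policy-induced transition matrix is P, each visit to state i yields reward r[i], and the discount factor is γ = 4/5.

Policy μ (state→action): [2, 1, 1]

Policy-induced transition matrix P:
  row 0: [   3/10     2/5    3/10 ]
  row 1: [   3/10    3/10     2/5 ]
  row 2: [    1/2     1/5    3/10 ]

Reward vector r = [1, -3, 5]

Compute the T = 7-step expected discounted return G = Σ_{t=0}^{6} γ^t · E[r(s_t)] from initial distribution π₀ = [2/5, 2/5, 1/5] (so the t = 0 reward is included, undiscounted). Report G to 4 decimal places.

t=0: π = [0.4000, 0.4000, 0.2000], E[r] = 0.2000, γ^t·E[r] = 0.200000, running G = 0.200000
t=1: π = [0.3400, 0.3200, 0.3400], E[r] = 1.0800, γ^t·E[r] = 0.864000, running G = 1.064000
t=2: π = [0.3680, 0.3000, 0.3320], E[r] = 1.1280, γ^t·E[r] = 0.721920, running G = 1.785920
t=3: π = [0.3664, 0.3036, 0.3300], E[r] = 1.1056, γ^t·E[r] = 0.566067, running G = 2.351987
t=4: π = [0.3660, 0.3036, 0.3304], E[r] = 1.1069, γ^t·E[r] = 0.453378, running G = 2.805365
t=5: π = [0.3661, 0.3036, 0.3304], E[r] = 1.1072, γ^t·E[r] = 0.362807, running G = 3.168173
t=6: π = [0.3661, 0.3036, 0.3304], E[r] = 1.1071, γ^t·E[r] = 0.290231, running G = 3.458403

G = 3.4584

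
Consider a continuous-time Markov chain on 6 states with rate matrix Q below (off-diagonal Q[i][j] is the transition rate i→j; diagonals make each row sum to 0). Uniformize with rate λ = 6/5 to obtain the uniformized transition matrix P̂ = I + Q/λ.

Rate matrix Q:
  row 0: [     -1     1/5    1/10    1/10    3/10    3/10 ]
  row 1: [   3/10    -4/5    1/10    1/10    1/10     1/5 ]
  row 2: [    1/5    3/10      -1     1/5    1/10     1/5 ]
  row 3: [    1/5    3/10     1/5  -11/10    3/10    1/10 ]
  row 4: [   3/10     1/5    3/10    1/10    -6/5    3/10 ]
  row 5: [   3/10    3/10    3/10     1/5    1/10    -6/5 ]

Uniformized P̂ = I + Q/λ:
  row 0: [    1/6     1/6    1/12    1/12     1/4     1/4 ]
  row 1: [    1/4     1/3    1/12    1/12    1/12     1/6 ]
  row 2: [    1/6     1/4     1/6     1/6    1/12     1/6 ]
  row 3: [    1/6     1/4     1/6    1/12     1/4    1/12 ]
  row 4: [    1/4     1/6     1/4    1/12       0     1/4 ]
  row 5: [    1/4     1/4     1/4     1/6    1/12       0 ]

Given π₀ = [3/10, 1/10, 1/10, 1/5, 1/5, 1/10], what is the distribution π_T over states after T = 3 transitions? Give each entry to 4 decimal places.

t=0: π = [0.3000, 0.1000, 0.1000, 0.2000, 0.2000, 0.1000]
t=1: π = [0.2000, 0.2167, 0.1583, 0.1000, 0.1500, 0.1750]
t=2: π = [0.2118, 0.2389, 0.1590, 0.1111, 0.1208, 0.1583]
t=3: π = [0.2098, 0.2422, 0.1524, 0.1098, 0.1271, 0.1587]

π = [0.2098, 0.2422, 0.1524, 0.1098, 0.1271, 0.1587]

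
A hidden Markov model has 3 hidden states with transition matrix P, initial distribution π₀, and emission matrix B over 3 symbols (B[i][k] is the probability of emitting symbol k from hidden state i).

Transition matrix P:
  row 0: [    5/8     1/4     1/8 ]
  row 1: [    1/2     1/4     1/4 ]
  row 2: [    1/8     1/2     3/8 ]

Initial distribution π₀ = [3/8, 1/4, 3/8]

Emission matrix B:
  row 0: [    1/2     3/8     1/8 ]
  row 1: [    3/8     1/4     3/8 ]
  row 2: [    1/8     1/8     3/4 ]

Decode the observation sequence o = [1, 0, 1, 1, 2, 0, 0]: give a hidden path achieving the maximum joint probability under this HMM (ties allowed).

path = [0, 0, 0, 0, 0, 0, 0]

t=0: δ = [1.406e-01, 6.250e-02, 4.688e-02]  (obs o_0=1)
t=1: δ = [4.395e-02, 1.318e-02, 2.197e-03]  ψ = [0, 0, 0]  (obs o_1=0)
t=2: δ = [1.030e-02, 2.747e-03, 6.866e-04]  ψ = [0, 0, 0]  (obs o_2=1)
t=3: δ = [2.414e-03, 6.437e-04, 1.609e-04]  ψ = [0, 0, 0]  (obs o_3=1)
t=4: δ = [1.886e-04, 2.263e-04, 2.263e-04]  ψ = [0, 0, 0]  (obs o_4=2)
t=5: δ = [5.894e-05, 4.243e-05, 1.061e-05]  ψ = [0, 2, 2]  (obs o_5=0)
t=6: δ = [1.842e-05, 5.525e-06, 1.326e-06]  ψ = [0, 0, 1]  (obs o_6=0)
backtrack: best end state = 0; path = [0, 0, 0, 0, 0, 0, 0]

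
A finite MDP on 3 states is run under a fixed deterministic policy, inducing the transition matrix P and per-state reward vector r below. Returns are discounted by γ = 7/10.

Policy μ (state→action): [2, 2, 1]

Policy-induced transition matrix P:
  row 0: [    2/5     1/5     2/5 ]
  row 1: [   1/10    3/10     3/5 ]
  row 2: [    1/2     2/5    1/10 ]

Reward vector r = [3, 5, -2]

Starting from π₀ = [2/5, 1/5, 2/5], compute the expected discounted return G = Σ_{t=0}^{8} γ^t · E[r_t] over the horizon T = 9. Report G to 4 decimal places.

t=0: π = [0.4000, 0.2000, 0.4000], E[r] = 1.4000, γ^t·E[r] = 1.400000, running G = 1.400000
t=1: π = [0.3800, 0.3000, 0.3200], E[r] = 2.0000, γ^t·E[r] = 1.400000, running G = 2.800000
t=2: π = [0.3420, 0.2940, 0.3640], E[r] = 1.7680, γ^t·E[r] = 0.866320, running G = 3.666320
t=3: π = [0.3482, 0.3022, 0.3496], E[r] = 1.8564, γ^t·E[r] = 0.636745, running G = 4.303065
t=4: π = [0.3443, 0.3001, 0.3556], E[r] = 1.8225, γ^t·E[r] = 0.437577, running G = 4.740643
t=5: π = [0.3455, 0.3011, 0.3534], E[r] = 1.8355, γ^t·E[r] = 0.308484, running G = 5.049127
t=6: π = [0.3450, 0.3008, 0.3542], E[r] = 1.8305, γ^t·E[r] = 0.215355, running G = 5.264482
t=7: π = [0.3452, 0.3009, 0.3539], E[r] = 1.8324, γ^t·E[r] = 0.150905, running G = 5.415386
t=8: π = [0.3451, 0.3009, 0.3540], E[r] = 1.8317, γ^t·E[r] = 0.105591, running G = 5.520978

G = 5.5210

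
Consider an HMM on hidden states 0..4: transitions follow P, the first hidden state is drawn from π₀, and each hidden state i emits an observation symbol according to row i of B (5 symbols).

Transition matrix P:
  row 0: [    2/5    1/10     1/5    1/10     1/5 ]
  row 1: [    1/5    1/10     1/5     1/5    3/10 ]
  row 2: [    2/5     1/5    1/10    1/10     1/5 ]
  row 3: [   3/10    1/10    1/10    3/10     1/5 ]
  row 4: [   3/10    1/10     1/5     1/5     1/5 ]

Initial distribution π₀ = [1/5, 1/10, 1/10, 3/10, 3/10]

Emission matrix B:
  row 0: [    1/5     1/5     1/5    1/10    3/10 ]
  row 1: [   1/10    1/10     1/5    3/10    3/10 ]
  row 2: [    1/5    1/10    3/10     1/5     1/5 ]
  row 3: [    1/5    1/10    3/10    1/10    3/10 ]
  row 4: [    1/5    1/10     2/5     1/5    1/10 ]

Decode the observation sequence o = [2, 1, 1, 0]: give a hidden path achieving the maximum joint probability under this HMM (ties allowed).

t=0: δ = [4.000e-02, 2.000e-02, 3.000e-02, 9.000e-02, 1.200e-01]  (obs o_0=2)
t=1: δ = [7.200e-03, 1.200e-03, 2.400e-03, 2.700e-03, 2.400e-03]  ψ = [4, 4, 4, 3, 4]  (obs o_1=1)
t=2: δ = [5.760e-04, 7.200e-05, 1.440e-04, 8.100e-05, 1.440e-04]  ψ = [0, 0, 0, 3, 0]  (obs o_2=1)
t=3: δ = [4.608e-05, 5.760e-06, 2.304e-05, 1.152e-05, 2.304e-05]  ψ = [0, 0, 0, 0, 0]  (obs o_3=0)
backtrack: best end state = 0; path = [4, 0, 0, 0]

path = [4, 0, 0, 0]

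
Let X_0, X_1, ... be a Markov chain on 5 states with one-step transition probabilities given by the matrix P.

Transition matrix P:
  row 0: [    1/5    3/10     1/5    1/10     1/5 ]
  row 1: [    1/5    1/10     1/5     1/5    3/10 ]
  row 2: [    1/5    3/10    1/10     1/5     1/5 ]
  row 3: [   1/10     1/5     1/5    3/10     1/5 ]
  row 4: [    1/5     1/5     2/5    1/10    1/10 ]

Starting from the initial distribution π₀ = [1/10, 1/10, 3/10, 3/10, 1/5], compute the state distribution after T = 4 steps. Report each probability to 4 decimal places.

π = [0.1820, 0.2183, 0.2183, 0.1797, 0.2017]

t=0: π = [0.1000, 0.1000, 0.3000, 0.3000, 0.2000]
t=1: π = [0.1700, 0.2300, 0.2100, 0.2000, 0.1900]
t=2: π = [0.1800, 0.2150, 0.2170, 0.1840, 0.2040]
t=3: π = [0.1816, 0.2182, 0.2191, 0.1800, 0.2011]
t=4: π = [0.1820, 0.2183, 0.2183, 0.1797, 0.2017]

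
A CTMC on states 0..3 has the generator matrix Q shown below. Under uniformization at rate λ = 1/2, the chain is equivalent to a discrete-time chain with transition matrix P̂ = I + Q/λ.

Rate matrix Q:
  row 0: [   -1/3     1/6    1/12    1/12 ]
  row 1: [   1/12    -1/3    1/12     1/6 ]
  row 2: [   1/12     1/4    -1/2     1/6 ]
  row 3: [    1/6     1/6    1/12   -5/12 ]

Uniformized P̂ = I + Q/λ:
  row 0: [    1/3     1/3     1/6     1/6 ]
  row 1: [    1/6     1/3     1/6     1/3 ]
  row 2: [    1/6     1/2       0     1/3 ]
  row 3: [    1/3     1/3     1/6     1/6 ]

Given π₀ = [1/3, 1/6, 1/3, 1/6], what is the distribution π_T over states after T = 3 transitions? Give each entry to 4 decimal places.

π = [0.2500, 0.3580, 0.1420, 0.2500]

t=0: π = [0.3333, 0.1667, 0.3333, 0.1667]
t=1: π = [0.2500, 0.3889, 0.1111, 0.2500]
t=2: π = [0.2500, 0.3519, 0.1481, 0.2500]
t=3: π = [0.2500, 0.3580, 0.1420, 0.2500]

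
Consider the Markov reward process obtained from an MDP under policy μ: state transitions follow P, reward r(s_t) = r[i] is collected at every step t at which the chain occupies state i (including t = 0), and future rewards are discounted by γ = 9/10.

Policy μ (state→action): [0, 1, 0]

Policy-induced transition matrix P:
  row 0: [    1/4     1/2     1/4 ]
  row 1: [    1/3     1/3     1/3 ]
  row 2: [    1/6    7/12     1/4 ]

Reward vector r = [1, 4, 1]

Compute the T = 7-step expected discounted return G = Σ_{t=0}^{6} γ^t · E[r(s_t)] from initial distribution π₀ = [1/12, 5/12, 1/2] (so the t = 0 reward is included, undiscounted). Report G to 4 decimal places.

t=0: π = [0.0833, 0.4167, 0.5000], E[r] = 2.2500, γ^t·E[r] = 2.250000, running G = 2.250000
t=1: π = [0.2431, 0.4722, 0.2847], E[r] = 2.4167, γ^t·E[r] = 2.175000, running G = 4.425000
t=2: π = [0.2656, 0.4450, 0.2894], E[r] = 2.3351, γ^t·E[r] = 1.891406, running G = 6.316406
t=3: π = [0.2630, 0.4499, 0.2871], E[r] = 2.3498, γ^t·E[r] = 1.713023, running G = 8.029430
t=4: π = [0.2636, 0.4489, 0.2875], E[r] = 2.3468, γ^t·E[r] = 1.539736, running G = 9.569165
t=5: π = [0.2635, 0.4491, 0.2874], E[r] = 2.3474, γ^t·E[r] = 1.386120, running G = 10.955286
t=6: π = [0.2635, 0.4491, 0.2874], E[r] = 2.3473, γ^t·E[r] = 1.247443, running G = 12.202729

G = 12.2027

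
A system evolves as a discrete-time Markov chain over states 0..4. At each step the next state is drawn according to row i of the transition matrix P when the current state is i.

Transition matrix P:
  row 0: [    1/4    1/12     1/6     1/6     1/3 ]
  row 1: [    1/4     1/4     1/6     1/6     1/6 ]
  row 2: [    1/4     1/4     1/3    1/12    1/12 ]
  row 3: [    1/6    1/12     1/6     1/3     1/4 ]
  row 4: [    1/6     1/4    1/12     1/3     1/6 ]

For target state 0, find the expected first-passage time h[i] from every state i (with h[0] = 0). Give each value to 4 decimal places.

First-step conditioning: h[0] = 0; for i ≠ 0, h[i] = 1 + Σ_k P[i][k]·h[k].
  h[1] = 1 + 1/4·h[1] + 1/6·h[2] + 1/6·h[3] + 1/6·h[4]
  h[2] = 1 + 1/4·h[1] + 1/3·h[2] + 1/12·h[3] + 1/12·h[4]
  h[3] = 1 + 1/12·h[1] + 1/6·h[2] + 1/3·h[3] + 1/4·h[4]
  h[4] = 1 + 1/4·h[1] + 1/12·h[2] + 1/3·h[3] + 1/6·h[4]
Solving the 4×4 linear system over states ≠ 0 gives exactly h = [0, 4676/1019, 4576/1019, 5192/1019, 5160/1019] (h[0] = 0 is the target).

h = [0.0000, 4.5888, 4.4907, 5.0952, 5.0638]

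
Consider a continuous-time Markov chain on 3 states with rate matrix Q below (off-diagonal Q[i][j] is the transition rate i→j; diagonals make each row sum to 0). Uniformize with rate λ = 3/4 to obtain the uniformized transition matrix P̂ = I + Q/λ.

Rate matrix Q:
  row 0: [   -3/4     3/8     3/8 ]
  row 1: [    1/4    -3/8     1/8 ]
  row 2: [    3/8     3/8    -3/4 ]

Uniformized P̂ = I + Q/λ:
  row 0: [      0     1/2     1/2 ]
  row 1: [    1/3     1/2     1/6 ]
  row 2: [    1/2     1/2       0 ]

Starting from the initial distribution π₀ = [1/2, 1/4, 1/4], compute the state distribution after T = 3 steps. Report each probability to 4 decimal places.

π = [0.2604, 0.5000, 0.2396]

t=0: π = [0.5000, 0.2500, 0.2500]
t=1: π = [0.2083, 0.5000, 0.2917]
t=2: π = [0.3125, 0.5000, 0.1875]
t=3: π = [0.2604, 0.5000, 0.2396]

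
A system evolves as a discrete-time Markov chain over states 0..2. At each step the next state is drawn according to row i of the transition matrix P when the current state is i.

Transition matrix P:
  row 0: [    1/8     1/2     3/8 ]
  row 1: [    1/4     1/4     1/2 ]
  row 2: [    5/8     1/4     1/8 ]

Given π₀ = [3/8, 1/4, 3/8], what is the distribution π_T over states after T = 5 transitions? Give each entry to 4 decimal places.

π = [0.3335, 0.3331, 0.3334]

t=0: π = [0.3750, 0.2500, 0.3750]
t=1: π = [0.3438, 0.3438, 0.3125]
t=2: π = [0.3242, 0.3359, 0.3398]
t=3: π = [0.3369, 0.3311, 0.3320]
t=4: π = [0.3324, 0.3342, 0.3334]
t=5: π = [0.3335, 0.3331, 0.3334]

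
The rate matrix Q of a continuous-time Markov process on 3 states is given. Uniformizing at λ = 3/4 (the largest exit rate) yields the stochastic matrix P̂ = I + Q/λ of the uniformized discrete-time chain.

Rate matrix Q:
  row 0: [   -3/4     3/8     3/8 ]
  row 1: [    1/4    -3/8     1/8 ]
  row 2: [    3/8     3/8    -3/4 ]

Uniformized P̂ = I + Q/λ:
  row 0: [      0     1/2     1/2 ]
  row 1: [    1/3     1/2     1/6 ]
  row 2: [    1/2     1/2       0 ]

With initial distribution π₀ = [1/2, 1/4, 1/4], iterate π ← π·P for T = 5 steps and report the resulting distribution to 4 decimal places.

π = [0.2734, 0.5000, 0.2266]

t=0: π = [0.5000, 0.2500, 0.2500]
t=1: π = [0.2083, 0.5000, 0.2917]
t=2: π = [0.3125, 0.5000, 0.1875]
t=3: π = [0.2604, 0.5000, 0.2396]
t=4: π = [0.2865, 0.5000, 0.2135]
t=5: π = [0.2734, 0.5000, 0.2266]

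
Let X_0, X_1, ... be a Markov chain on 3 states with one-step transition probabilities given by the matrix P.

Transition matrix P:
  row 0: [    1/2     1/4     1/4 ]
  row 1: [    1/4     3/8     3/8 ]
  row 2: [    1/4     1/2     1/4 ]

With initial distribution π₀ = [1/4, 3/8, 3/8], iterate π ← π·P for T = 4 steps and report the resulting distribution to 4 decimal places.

π = [0.3330, 0.3706, 0.2964]

t=0: π = [0.2500, 0.3750, 0.3750]
t=1: π = [0.3125, 0.3906, 0.2969]
t=2: π = [0.3281, 0.3730, 0.2988]
t=3: π = [0.3320, 0.3713, 0.2966]
t=4: π = [0.3330, 0.3706, 0.2964]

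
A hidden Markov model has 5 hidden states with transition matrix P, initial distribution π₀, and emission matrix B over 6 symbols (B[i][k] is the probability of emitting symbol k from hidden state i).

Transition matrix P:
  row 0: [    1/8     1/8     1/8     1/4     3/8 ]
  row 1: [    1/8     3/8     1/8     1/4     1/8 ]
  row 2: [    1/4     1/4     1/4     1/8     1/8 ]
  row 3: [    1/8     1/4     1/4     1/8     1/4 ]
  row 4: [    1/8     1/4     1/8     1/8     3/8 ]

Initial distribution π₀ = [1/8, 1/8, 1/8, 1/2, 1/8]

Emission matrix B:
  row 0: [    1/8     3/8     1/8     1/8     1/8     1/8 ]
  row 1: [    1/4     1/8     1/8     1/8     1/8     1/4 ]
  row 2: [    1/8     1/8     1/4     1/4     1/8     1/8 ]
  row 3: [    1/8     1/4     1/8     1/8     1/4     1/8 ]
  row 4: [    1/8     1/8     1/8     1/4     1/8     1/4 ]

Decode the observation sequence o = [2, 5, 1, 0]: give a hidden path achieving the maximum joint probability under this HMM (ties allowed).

path = [3, 1, 1, 1]

t=0: δ = [1.562e-02, 1.562e-02, 3.125e-02, 6.250e-02, 1.562e-02]  (obs o_0=2)
t=1: δ = [9.766e-04, 3.906e-03, 1.953e-03, 9.766e-04, 3.906e-03]  ψ = [2, 3, 3, 3, 3]  (obs o_1=5)
t=2: δ = [1.831e-04, 1.831e-04, 6.104e-05, 2.441e-04, 1.831e-04]  ψ = [1, 1, 1, 1, 4]  (obs o_2=1)
t=3: δ = [3.815e-06, 1.717e-05, 7.629e-06, 5.722e-06, 8.583e-06]  ψ = [3, 1, 3, 0, 0]  (obs o_3=0)
backtrack: best end state = 1; path = [3, 1, 1, 1]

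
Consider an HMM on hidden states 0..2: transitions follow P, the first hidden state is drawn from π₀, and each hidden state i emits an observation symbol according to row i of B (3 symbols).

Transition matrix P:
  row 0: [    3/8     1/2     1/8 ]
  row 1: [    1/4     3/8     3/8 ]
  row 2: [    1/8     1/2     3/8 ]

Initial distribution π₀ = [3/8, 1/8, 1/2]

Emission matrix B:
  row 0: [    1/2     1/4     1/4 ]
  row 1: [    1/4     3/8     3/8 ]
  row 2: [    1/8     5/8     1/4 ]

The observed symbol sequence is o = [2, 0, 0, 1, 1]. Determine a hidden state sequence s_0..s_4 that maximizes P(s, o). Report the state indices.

path = [0, 0, 0, 1, 2]

t=0: δ = [9.375e-02, 4.688e-02, 1.250e-01]  (obs o_0=2)
t=1: δ = [1.758e-02, 1.562e-02, 5.859e-03]  ψ = [0, 2, 2]  (obs o_1=0)
t=2: δ = [3.296e-03, 2.197e-03, 7.324e-04]  ψ = [0, 0, 1]  (obs o_2=0)
t=3: δ = [3.090e-04, 6.180e-04, 5.150e-04]  ψ = [0, 0, 1]  (obs o_3=1)
t=4: δ = [3.862e-05, 9.656e-05, 1.448e-04]  ψ = [1, 2, 1]  (obs o_4=1)
backtrack: best end state = 2; path = [0, 0, 0, 1, 2]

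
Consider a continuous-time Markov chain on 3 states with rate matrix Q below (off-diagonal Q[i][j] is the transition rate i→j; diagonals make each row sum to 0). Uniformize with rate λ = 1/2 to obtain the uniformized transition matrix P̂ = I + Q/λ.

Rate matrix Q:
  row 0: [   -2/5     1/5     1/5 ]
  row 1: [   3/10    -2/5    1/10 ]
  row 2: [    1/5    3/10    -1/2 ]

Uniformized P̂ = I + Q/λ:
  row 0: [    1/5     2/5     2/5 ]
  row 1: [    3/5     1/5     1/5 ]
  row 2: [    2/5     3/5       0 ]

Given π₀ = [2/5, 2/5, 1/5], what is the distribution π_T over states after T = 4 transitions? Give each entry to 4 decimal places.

t=0: π = [0.4000, 0.4000, 0.2000]
t=1: π = [0.4000, 0.3600, 0.2400]
t=2: π = [0.3920, 0.3760, 0.2320]
t=3: π = [0.3968, 0.3712, 0.2320]
t=4: π = [0.3949, 0.3722, 0.2330]

π = [0.3949, 0.3722, 0.2330]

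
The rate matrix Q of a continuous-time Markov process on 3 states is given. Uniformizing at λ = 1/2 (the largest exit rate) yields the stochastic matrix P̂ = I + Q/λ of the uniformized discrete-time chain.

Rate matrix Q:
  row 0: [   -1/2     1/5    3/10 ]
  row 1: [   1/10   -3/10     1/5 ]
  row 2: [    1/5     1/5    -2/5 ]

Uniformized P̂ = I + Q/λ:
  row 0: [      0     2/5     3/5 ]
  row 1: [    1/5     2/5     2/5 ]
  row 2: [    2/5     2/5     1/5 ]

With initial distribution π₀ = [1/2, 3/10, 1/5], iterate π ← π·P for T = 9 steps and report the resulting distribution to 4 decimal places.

π = [0.2285, 0.4000, 0.3715]

t=0: π = [0.5000, 0.3000, 0.2000]
t=1: π = [0.1400, 0.4000, 0.4600]
t=2: π = [0.2640, 0.4000, 0.3360]
t=3: π = [0.2144, 0.4000, 0.3856]
t=4: π = [0.2342, 0.4000, 0.3658]
t=5: π = [0.2263, 0.4000, 0.3737]
t=6: π = [0.2295, 0.4000, 0.3705]
t=7: π = [0.2282, 0.4000, 0.3718]
t=8: π = [0.2287, 0.4000, 0.3713]
t=9: π = [0.2285, 0.4000, 0.3715]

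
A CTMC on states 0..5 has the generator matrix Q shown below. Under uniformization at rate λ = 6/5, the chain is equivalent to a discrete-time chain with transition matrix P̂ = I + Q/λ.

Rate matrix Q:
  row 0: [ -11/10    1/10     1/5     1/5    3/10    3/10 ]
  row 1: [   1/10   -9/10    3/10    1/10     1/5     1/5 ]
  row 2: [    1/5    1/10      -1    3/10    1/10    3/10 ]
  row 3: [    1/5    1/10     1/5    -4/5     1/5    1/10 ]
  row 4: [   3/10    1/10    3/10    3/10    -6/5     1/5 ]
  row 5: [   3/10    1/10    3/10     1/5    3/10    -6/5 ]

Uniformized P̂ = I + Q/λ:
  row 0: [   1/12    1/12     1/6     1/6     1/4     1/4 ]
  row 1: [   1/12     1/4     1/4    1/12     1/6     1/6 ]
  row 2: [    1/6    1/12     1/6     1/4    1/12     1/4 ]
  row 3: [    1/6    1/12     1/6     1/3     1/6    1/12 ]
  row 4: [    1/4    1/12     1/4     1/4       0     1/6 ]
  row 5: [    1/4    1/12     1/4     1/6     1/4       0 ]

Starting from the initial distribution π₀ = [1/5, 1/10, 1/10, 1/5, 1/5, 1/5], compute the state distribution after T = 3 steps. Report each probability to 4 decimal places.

t=0: π = [0.2000, 0.1000, 0.1000, 0.2000, 0.2000, 0.2000]
t=1: π = [0.1750, 0.1000, 0.2083, 0.2167, 0.1583, 0.1417]
t=2: π = [0.1688, 0.1000, 0.2000, 0.2250, 0.1493, 0.1569]
t=3: π = [0.1698, 0.1000, 0.2005, 0.2249, 0.1523, 0.1525]

π = [0.1698, 0.1000, 0.2005, 0.2249, 0.1523, 0.1525]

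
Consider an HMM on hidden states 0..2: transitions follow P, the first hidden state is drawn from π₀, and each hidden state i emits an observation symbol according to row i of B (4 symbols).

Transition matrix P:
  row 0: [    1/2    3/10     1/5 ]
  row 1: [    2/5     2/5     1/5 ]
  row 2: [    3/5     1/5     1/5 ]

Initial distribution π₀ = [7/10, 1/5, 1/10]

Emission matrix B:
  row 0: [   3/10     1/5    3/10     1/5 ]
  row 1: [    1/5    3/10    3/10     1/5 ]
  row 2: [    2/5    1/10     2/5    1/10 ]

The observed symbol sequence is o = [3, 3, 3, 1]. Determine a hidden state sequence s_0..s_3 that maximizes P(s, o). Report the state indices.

path = [0, 0, 0, 0]

t=0: δ = [1.400e-01, 4.000e-02, 1.000e-02]  (obs o_0=3)
t=1: δ = [1.400e-02, 8.400e-03, 2.800e-03]  ψ = [0, 0, 0]  (obs o_1=3)
t=2: δ = [1.400e-03, 8.400e-04, 2.800e-04]  ψ = [0, 0, 0]  (obs o_2=3)
t=3: δ = [1.400e-04, 1.260e-04, 2.800e-05]  ψ = [0, 0, 0]  (obs o_3=1)
backtrack: best end state = 0; path = [0, 0, 0, 0]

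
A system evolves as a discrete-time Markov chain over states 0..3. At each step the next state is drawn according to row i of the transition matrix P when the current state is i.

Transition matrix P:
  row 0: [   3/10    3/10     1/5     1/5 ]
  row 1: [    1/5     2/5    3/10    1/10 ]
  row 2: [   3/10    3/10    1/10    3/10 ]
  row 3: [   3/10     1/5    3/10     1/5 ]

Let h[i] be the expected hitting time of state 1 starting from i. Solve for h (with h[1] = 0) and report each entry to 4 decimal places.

h = [3.5974, 0.0000, 3.6304, 3.9604]

First-step conditioning: h[1] = 0; for i ≠ 1, h[i] = 1 + Σ_k P[i][k]·h[k].
  h[0] = 1 + 3/10·h[0] + 1/5·h[2] + 1/5·h[3]
  h[2] = 1 + 3/10·h[0] + 1/10·h[2] + 3/10·h[3]
  h[3] = 1 + 3/10·h[0] + 3/10·h[2] + 1/5·h[3]
Solving the 3×3 linear system over states ≠ 1 gives exactly h = [1090/303, 0, 1100/303, 400/101] (h[1] = 0 is the target).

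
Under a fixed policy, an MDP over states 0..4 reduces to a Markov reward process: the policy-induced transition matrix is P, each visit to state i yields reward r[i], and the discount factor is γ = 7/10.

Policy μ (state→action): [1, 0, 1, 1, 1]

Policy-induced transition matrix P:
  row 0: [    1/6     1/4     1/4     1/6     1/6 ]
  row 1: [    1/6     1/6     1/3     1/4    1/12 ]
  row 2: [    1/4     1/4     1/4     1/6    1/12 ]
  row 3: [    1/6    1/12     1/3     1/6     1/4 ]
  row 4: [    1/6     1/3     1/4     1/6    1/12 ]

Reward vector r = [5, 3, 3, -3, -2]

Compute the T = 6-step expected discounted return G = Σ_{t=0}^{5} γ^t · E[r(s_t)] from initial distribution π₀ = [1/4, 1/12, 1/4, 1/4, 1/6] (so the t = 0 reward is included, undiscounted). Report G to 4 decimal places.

G = 4.3095

t=0: π = [0.2500, 0.0833, 0.2500, 0.2500, 0.1667], E[r] = 1.1667, γ^t·E[r] = 1.166667, running G = 1.166667
t=1: π = [0.1875, 0.2153, 0.2778, 0.1736, 0.1458], E[r] = 1.6042, γ^t·E[r] = 1.122917, running G = 2.289583
t=2: π = [0.1898, 0.2153, 0.2824, 0.1846, 0.1279], E[r] = 1.6325, γ^t·E[r] = 0.799936, running G = 3.089520
t=3: π = [0.1902, 0.2120, 0.2833, 0.1846, 0.1299], E[r] = 1.6232, γ^t·E[r] = 0.556746, running G = 3.646266
t=4: π = [0.1903, 0.2124, 0.2830, 0.1843, 0.1300], E[r] = 1.6248, γ^t·E[r] = 0.390120, running G = 4.036386
t=5: π = [0.1903, 0.2124, 0.2831, 0.1844, 0.1299], E[r] = 1.6248, γ^t·E[r] = 0.273072, running G = 4.309458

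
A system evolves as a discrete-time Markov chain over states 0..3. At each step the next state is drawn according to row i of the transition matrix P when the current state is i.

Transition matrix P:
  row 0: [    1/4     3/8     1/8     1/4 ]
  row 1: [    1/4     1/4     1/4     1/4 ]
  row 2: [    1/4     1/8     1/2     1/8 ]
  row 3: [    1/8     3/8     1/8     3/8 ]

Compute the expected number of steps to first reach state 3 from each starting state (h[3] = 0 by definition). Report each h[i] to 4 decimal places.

h = [4.5854, 4.6829, 5.4634, 0.0000]

First-step conditioning: h[3] = 0; for i ≠ 3, h[i] = 1 + Σ_k P[i][k]·h[k].
  h[0] = 1 + 1/4·h[0] + 3/8·h[1] + 1/8·h[2]
  h[1] = 1 + 1/4·h[0] + 1/4·h[1] + 1/4·h[2]
  h[2] = 1 + 1/4·h[0] + 1/8·h[1] + 1/2·h[2]
Solving the 3×3 linear system over states ≠ 3 gives exactly h = [188/41, 192/41, 224/41, 0] (h[3] = 0 is the target).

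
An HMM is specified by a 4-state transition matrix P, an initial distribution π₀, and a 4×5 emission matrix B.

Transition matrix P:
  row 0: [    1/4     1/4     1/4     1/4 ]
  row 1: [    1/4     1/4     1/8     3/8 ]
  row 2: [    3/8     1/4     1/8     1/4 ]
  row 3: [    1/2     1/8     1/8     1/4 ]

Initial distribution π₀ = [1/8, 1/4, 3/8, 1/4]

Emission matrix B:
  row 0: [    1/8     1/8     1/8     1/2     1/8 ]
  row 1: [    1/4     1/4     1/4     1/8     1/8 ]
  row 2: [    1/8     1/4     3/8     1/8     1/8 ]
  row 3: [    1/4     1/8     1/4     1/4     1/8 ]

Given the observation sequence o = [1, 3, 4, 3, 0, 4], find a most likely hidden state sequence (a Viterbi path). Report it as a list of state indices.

path = [2, 0, 3, 0, 3, 0]

t=0: δ = [1.562e-02, 6.250e-02, 9.375e-02, 3.125e-02]  (obs o_0=1)
t=1: δ = [1.758e-02, 2.930e-03, 1.465e-03, 5.859e-03]  ψ = [2, 2, 2, 1]  (obs o_1=3)
t=2: δ = [5.493e-04, 5.493e-04, 5.493e-04, 5.493e-04]  ψ = [0, 0, 0, 0]  (obs o_2=4)
t=3: δ = [1.373e-04, 1.717e-05, 1.717e-05, 5.150e-05]  ψ = [3, 0, 0, 1]  (obs o_3=3)
t=4: δ = [4.292e-06, 8.583e-06, 4.292e-06, 8.583e-06]  ψ = [0, 0, 0, 0]  (obs o_4=0)
t=5: δ = [5.364e-07, 2.682e-07, 1.341e-07, 4.023e-07]  ψ = [3, 1, 0, 1]  (obs o_5=4)
backtrack: best end state = 0; path = [2, 0, 3, 0, 3, 0]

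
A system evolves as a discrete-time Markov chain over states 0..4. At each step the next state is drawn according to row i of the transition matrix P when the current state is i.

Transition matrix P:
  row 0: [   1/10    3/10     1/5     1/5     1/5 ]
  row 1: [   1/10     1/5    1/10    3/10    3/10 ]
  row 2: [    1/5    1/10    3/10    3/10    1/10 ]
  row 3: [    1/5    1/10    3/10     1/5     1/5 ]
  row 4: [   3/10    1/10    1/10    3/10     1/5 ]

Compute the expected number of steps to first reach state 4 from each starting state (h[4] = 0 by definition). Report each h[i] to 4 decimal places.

First-step conditioning: h[4] = 0; for i ≠ 4, h[i] = 1 + Σ_k P[i][k]·h[k].
  h[0] = 1 + 1/10·h[0] + 3/10·h[1] + 1/5·h[2] + 1/5·h[3]
  h[1] = 1 + 1/10·h[0] + 1/5·h[1] + 1/10·h[2] + 3/10·h[3]
  h[2] = 1 + 1/5·h[0] + 1/10·h[1] + 3/10·h[2] + 3/10·h[3]
  h[3] = 1 + 1/5·h[0] + 1/10·h[1] + 3/10·h[2] + 1/5·h[3]
Solving the 4×4 linear system over states ≠ 4 gives exactly h = [4885/957, 1465/319, 505/87, 5050/957, 0] (h[4] = 0 is the target).

h = [5.1045, 4.5925, 5.8046, 5.2769, 0.0000]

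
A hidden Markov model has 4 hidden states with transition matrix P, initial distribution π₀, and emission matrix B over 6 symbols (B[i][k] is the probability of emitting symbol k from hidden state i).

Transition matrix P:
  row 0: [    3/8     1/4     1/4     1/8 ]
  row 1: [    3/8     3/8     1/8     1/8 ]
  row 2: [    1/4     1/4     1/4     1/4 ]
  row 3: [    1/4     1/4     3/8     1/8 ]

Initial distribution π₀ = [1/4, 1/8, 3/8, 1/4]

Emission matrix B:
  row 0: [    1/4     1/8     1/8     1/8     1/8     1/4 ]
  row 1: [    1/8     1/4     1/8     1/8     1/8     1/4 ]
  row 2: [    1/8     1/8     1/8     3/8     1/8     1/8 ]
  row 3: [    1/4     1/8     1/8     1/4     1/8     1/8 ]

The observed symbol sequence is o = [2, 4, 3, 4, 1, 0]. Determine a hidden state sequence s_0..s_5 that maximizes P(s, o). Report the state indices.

t=0: δ = [3.125e-02, 1.562e-02, 4.688e-02, 3.125e-02]  (obs o_0=2)
t=1: δ = [1.465e-03, 1.465e-03, 1.465e-03, 1.465e-03]  ψ = [0, 2, 2, 2]  (obs o_1=4)
t=2: δ = [6.866e-05, 6.866e-05, 2.060e-04, 9.155e-05]  ψ = [0, 1, 3, 2]  (obs o_2=3)
t=3: δ = [6.437e-06, 6.437e-06, 6.437e-06, 6.437e-06]  ψ = [2, 2, 2, 2]  (obs o_3=4)
t=4: δ = [3.017e-07, 6.035e-07, 3.017e-07, 2.012e-07]  ψ = [0, 1, 3, 2]  (obs o_4=1)
t=5: δ = [5.658e-08, 2.829e-08, 9.430e-09, 1.886e-08]  ψ = [1, 1, 0, 1]  (obs o_5=0)
backtrack: best end state = 0; path = [2, 3, 2, 1, 1, 0]

path = [2, 3, 2, 1, 1, 0]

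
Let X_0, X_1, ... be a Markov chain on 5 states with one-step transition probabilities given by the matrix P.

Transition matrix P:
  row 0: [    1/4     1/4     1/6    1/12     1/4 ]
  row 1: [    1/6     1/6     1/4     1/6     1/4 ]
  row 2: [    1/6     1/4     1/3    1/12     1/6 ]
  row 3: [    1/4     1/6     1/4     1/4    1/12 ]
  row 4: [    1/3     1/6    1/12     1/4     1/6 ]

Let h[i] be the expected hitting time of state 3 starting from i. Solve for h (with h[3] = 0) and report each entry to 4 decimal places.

First-step conditioning: h[3] = 0; for i ≠ 3, h[i] = 1 + Σ_k P[i][k]·h[k].
  h[0] = 1 + 1/4·h[0] + 1/4·h[1] + 1/6·h[2] + 1/4·h[4]
  h[1] = 1 + 1/6·h[0] + 1/6·h[1] + 1/4·h[2] + 1/4·h[4]
  h[2] = 1 + 1/6·h[0] + 1/4·h[1] + 1/3·h[2] + 1/6·h[4]
  h[4] = 1 + 1/3·h[0] + 1/6·h[1] + 1/12·h[2] + 1/6·h[4]
Solving the 4×4 linear system over states ≠ 3 gives exactly h = [6704/919, 6196/919, 6804/919, 0, 5704/919] (h[3] = 0 is the target).

h = [7.2949, 6.7421, 7.4037, 0.0000, 6.2067]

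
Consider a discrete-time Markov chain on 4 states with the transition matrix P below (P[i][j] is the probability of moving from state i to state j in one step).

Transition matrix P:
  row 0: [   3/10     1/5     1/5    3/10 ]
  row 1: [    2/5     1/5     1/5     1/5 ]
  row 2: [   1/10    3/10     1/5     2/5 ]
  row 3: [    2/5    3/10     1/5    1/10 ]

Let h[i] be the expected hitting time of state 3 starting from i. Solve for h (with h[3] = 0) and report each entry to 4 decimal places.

h = [3.3557, 3.6913, 3.0537, 0.0000]

First-step conditioning: h[3] = 0; for i ≠ 3, h[i] = 1 + Σ_k P[i][k]·h[k].
  h[0] = 1 + 3/10·h[0] + 1/5·h[1] + 1/5·h[2]
  h[1] = 1 + 2/5·h[0] + 1/5·h[1] + 1/5·h[2]
  h[2] = 1 + 1/10·h[0] + 3/10·h[1] + 1/5·h[2]
Solving the 3×3 linear system over states ≠ 3 gives exactly h = [500/149, 550/149, 455/149, 0] (h[3] = 0 is the target).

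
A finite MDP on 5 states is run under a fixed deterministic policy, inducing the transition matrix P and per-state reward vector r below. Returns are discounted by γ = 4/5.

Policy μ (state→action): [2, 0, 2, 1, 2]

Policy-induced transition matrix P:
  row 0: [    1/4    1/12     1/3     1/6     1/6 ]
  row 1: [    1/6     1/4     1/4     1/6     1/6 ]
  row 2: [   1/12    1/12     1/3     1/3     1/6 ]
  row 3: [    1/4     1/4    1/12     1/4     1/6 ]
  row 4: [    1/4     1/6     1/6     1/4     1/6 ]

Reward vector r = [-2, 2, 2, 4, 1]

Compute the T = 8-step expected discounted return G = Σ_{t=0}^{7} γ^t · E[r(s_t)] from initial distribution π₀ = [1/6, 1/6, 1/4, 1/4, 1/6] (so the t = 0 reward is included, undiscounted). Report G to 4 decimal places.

t=0: π = [0.1667, 0.1667, 0.2500, 0.2500, 0.1667], E[r] = 1.6667, γ^t·E[r] = 1.666667, running G = 1.666667
t=1: π = [0.1944, 0.1667, 0.2292, 0.2431, 0.1667], E[r] = 1.5417, γ^t·E[r] = 1.233333, running G = 2.900000
t=2: π = [0.1979, 0.1655, 0.2309, 0.2390, 0.1667], E[r] = 1.5197, γ^t·E[r] = 0.972593, running G = 3.872593
t=3: π = [0.1977, 0.1646, 0.2320, 0.2390, 0.1667], E[r] = 1.5204, γ^t·E[r] = 0.778420, running G = 4.651012
t=4: π = [0.1976, 0.1645, 0.2321, 0.2391, 0.1667], E[r] = 1.5212, γ^t·E[r] = 0.623068, running G = 5.274081
t=5: π = [0.1976, 0.1645, 0.2321, 0.2392, 0.1667], E[r] = 1.5212, γ^t·E[r] = 0.498476, running G = 5.772556
t=6: π = [0.1976, 0.1645, 0.2321, 0.2392, 0.1667], E[r] = 1.5212, γ^t·E[r] = 0.398774, running G = 6.171330
t=7: π = [0.1976, 0.1645, 0.2321, 0.2392, 0.1667], E[r] = 1.5212, γ^t·E[r] = 0.319018, running G = 6.490347

G = 6.4903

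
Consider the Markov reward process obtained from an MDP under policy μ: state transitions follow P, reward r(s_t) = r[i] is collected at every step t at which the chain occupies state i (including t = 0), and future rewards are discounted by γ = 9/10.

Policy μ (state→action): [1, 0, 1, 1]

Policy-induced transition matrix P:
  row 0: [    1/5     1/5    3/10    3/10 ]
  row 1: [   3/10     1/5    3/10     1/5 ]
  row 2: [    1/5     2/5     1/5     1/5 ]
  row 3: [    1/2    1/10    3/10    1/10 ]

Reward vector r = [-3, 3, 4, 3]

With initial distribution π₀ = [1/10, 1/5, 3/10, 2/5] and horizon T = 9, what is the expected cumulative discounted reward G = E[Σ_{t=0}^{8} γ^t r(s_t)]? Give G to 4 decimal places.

t=0: π = [0.1000, 0.2000, 0.3000, 0.4000], E[r] = 2.7000, γ^t·E[r] = 2.700000, running G = 2.700000
t=1: π = [0.3400, 0.2200, 0.2700, 0.1700], E[r] = 1.2300, γ^t·E[r] = 1.107000, running G = 3.807000
t=2: π = [0.2730, 0.2370, 0.2730, 0.2170], E[r] = 1.6350, γ^t·E[r] = 1.324350, running G = 5.131350
t=3: π = [0.2888, 0.2329, 0.2727, 0.2056], E[r] = 1.5399, γ^t·E[r] = 1.122587, running G = 6.253937
t=4: π = [0.2850, 0.2340, 0.2727, 0.2083], E[r] = 1.5629, γ^t·E[r] = 1.025425, running G = 7.279362
t=5: π = [0.2859, 0.2337, 0.2727, 0.2077], E[r] = 1.5574, γ^t·E[r] = 0.919607, running G = 8.198970
t=6: π = [0.2857, 0.2338, 0.2727, 0.2078], E[r] = 1.5587, γ^t·E[r] = 0.828358, running G = 9.027328
t=7: π = [0.2857, 0.2338, 0.2727, 0.2078], E[r] = 1.5584, γ^t·E[r] = 0.745368, running G = 9.772695
t=8: π = [0.2857, 0.2338, 0.2727, 0.2078], E[r] = 1.5585, γ^t·E[r] = 0.670865, running G = 10.443560

G = 10.4436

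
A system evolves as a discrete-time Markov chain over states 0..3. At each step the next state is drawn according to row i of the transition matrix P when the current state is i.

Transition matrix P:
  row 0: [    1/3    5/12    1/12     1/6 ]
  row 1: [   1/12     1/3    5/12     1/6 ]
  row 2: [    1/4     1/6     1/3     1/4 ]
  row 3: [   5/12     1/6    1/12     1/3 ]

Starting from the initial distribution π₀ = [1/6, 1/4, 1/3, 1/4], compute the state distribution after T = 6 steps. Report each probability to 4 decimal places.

π = [0.2626, 0.2788, 0.2351, 0.2235]

t=0: π = [0.1667, 0.2500, 0.3333, 0.2500]
t=1: π = [0.2639, 0.2500, 0.2500, 0.2361]
t=2: π = [0.2697, 0.2743, 0.2292, 0.2269]
t=3: π = [0.2646, 0.2798, 0.2321, 0.2236]
t=4: π = [0.2627, 0.2794, 0.2346, 0.2233]
t=5: π = [0.2625, 0.2789, 0.2351, 0.2234]
t=6: π = [0.2626, 0.2788, 0.2351, 0.2235]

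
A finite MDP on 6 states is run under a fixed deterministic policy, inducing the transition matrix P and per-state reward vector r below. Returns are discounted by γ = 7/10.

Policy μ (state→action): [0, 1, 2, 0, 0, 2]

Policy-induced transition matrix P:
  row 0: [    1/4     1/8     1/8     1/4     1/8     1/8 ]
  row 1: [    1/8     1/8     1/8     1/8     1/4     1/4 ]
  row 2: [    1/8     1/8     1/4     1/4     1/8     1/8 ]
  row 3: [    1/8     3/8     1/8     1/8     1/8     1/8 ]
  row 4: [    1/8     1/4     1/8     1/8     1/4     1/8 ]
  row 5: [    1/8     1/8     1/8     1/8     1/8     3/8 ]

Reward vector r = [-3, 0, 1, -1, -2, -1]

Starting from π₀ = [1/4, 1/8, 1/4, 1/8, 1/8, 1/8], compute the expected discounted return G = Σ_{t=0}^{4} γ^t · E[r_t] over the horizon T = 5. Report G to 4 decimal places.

t=0: π = [0.2500, 0.1250, 0.2500, 0.1250, 0.1250, 0.1250], E[r] = -1.0000, γ^t·E[r] = -1.000000, running G = -1.000000
t=1: π = [0.1563, 0.1719, 0.1563, 0.1875, 0.1563, 0.1719], E[r] = -0.9844, γ^t·E[r] = -0.689063, running G = -1.689063
t=2: π = [0.1445, 0.1914, 0.1445, 0.1641, 0.1660, 0.1895], E[r] = -0.9746, γ^t·E[r] = -0.477559, running G = -2.166621
t=3: π = [0.1431, 0.1868, 0.1431, 0.1611, 0.1697, 0.1963], E[r] = -0.9829, γ^t·E[r] = -0.337138, running G = -2.503759
t=4: π = [0.1429, 0.1865, 0.1429, 0.1608, 0.1696, 0.1974], E[r] = -0.9831, γ^t·E[r] = -0.236033, running G = -2.739793

G = -2.7398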